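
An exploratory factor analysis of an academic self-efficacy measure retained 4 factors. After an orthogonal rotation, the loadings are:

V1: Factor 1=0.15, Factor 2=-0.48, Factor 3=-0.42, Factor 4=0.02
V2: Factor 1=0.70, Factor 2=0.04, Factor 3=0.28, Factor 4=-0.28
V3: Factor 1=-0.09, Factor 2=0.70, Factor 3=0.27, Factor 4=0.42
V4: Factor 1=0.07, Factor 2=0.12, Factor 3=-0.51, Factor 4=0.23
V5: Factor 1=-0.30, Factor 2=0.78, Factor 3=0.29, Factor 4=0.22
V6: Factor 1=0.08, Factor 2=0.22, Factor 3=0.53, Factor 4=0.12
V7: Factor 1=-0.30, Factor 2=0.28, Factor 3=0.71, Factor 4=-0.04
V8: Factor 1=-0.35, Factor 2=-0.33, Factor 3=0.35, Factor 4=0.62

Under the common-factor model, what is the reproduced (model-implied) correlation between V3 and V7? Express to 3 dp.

r̂ = Σ λ_i·λ_j across factors = (-0.09)(-0.30) + (0.70)(0.28) + (0.27)(0.71) + (0.42)(-0.04)
  = +0.0270 +0.1960 +0.1917 -0.0168 = 0.3979

0.398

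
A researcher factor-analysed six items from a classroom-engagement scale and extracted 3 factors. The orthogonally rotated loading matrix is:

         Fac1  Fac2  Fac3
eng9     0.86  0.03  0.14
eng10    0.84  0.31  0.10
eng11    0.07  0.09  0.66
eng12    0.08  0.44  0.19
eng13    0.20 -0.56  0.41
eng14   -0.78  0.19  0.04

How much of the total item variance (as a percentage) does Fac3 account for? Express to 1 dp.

11.2%

SS loadings for Fac3 = 0.14² + 0.10² + 0.66² + 0.19² + 0.41² + 0.04² = 0.6710
With 6 standardized items, total variance = 6. Proportion = 0.6710/6 = 0.1118 → 11.18%.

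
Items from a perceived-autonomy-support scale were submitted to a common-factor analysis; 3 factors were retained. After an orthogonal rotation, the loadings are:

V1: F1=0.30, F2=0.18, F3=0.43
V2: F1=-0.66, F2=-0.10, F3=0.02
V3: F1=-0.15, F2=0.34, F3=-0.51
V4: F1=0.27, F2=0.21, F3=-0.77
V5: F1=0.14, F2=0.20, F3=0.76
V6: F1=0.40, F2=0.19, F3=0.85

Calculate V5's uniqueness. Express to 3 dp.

0.363

h² = 0.14² + 0.20² + 0.76² = 0.0196 + 0.0400 + 0.5776 = 0.6372
Uniqueness u² = 1 − h² = 1 − 0.6372 = 0.3628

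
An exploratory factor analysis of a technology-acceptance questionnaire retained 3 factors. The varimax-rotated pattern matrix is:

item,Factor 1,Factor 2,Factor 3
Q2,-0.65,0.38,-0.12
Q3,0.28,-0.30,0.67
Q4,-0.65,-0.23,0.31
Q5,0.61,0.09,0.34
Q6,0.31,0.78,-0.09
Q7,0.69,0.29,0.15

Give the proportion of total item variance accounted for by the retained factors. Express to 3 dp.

SS loadings by factor: 1.8677, 0.9879, 0.7056; total = 3.5612.
Total variance with 6 standardized items is 6, so the solution explains 3.5612/6 = 0.5935.

0.594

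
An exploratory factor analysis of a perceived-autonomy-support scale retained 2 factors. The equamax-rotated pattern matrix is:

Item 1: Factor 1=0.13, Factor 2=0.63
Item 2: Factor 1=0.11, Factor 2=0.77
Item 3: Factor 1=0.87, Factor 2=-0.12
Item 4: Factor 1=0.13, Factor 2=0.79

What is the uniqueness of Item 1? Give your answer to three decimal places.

0.586

h² = 0.13² + 0.63² = 0.0169 + 0.3969 = 0.4138
Uniqueness u² = 1 − h² = 1 − 0.4138 = 0.5862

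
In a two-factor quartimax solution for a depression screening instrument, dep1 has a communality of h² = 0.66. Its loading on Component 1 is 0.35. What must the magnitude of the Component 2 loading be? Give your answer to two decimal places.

0.73

Under orthogonal rotation h² = Σλ², so λ_Component 2² = h² − (0.1225) = 0.66 − 0.1225 = 0.5375.
|λ| = √0.5375 = 0.7331.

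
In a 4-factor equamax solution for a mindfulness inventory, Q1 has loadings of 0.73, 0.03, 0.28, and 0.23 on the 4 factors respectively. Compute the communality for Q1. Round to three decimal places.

h² = 0.73² + 0.03² + 0.28² + 0.23² = 0.5329 + 0.0009 + 0.0784 + 0.0529 = 0.6651

0.665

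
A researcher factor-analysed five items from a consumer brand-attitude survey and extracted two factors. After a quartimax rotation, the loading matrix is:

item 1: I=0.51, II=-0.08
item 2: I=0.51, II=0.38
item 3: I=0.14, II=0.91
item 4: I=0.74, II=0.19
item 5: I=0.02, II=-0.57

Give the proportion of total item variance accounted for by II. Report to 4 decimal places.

0.2680

SS loadings for II = (-0.08)² + 0.38² + 0.91² + 0.19² + (-0.57)² = 1.3399
Proportion of variance = 1.3399 / 5 = 0.2680.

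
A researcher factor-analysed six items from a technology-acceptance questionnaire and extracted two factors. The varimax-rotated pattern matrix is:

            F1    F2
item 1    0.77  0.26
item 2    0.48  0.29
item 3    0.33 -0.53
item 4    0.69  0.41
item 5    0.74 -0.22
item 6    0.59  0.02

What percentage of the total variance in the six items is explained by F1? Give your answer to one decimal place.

38.4%

SS loadings for F1 = 0.77² + 0.48² + 0.33² + 0.69² + 0.74² + 0.59² = 2.3040
With 6 standardized items, total variance = 6. Proportion = 2.3040/6 = 0.3840 → 38.40%.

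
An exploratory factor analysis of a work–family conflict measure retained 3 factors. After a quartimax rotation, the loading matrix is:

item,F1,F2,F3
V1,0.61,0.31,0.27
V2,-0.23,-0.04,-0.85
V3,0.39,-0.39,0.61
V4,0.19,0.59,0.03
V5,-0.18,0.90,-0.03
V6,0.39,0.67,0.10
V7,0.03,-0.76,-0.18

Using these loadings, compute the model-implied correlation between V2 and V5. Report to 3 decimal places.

r̂ = Σ λ_i·λ_j across factors = (-0.23)(-0.18) + (-0.04)(0.90) + (-0.85)(-0.03)
  = +0.0414 -0.0360 +0.0255 = 0.0309

0.031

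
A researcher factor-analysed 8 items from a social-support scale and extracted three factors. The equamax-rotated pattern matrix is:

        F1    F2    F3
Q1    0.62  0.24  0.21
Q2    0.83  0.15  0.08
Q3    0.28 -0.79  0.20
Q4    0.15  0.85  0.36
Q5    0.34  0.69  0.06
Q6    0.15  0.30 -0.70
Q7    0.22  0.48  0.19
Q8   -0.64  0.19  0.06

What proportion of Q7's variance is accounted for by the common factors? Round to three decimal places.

h² = 0.22² + 0.48² + 0.19² = 0.0484 + 0.2304 + 0.0361 = 0.3149

0.315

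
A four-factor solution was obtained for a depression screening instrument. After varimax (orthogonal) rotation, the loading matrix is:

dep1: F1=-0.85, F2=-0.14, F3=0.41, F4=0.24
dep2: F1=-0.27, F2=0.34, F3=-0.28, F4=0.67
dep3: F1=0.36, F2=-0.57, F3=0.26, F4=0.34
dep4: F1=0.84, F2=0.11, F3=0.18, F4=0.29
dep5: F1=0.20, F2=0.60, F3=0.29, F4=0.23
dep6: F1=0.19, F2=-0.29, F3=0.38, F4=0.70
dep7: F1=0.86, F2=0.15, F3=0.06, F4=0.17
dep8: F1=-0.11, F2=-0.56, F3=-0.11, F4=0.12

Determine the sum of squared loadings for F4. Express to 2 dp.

1.29

SS loadings for F4 = 0.24² + 0.67² + 0.34² + 0.29² + 0.23² + 0.70² + 0.17² + 0.12² = 0.0576 + 0.4489 + 0.1156 + 0.0841 + 0.0529 + 0.4900 + 0.0289 + 0.0144 = 1.2924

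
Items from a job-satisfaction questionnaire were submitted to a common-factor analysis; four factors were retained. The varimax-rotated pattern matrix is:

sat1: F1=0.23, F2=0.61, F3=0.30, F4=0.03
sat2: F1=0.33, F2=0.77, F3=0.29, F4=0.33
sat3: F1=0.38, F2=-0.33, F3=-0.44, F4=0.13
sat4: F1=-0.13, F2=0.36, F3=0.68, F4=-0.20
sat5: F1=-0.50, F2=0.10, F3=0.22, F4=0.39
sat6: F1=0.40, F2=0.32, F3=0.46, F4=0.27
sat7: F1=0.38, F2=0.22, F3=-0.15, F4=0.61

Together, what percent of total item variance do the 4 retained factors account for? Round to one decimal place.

SS loadings by factor: 0.8775, 1.3643, 1.1126, 0.7638; total = 4.1182.
Total variance with 7 standardized items is 7, so the solution explains 4.1182/7 = 0.5883 = 58.83%.

58.8%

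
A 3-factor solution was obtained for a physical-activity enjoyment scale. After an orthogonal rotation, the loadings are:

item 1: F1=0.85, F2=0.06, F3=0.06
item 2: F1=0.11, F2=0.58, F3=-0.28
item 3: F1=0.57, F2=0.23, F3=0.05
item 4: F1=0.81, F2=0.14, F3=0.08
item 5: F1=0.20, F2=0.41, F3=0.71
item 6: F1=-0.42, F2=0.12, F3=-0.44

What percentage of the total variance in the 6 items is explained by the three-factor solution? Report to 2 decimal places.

Communalities: 0.7297, 0.4269, 0.3803, 0.6821, 0.7122, 0.3844; Σh² = 3.3156.
Total variance with 6 standardized items is 6, so the solution explains 3.3156/6 = 0.5526 = 55.26%.

55.26%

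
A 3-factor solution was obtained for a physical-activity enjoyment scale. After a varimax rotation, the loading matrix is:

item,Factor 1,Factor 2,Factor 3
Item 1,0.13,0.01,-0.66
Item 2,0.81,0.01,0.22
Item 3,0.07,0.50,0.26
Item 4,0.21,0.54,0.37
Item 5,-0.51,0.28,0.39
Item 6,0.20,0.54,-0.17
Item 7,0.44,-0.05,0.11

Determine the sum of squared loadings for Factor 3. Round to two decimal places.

SS loadings for Factor 3 = (-0.66)² + 0.22² + 0.26² + 0.37² + 0.39² + (-0.17)² + 0.11² = 0.4356 + 0.0484 + 0.0676 + 0.1369 + 0.1521 + 0.0289 + 0.0121 = 0.8816

0.88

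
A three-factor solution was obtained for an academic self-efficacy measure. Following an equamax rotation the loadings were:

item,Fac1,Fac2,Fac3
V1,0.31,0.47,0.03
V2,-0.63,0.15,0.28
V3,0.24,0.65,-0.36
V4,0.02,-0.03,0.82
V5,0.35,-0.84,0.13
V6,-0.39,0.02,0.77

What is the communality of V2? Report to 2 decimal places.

0.50

h² = (-0.63)² + 0.15² + 0.28² = 0.3969 + 0.0225 + 0.0784 = 0.4978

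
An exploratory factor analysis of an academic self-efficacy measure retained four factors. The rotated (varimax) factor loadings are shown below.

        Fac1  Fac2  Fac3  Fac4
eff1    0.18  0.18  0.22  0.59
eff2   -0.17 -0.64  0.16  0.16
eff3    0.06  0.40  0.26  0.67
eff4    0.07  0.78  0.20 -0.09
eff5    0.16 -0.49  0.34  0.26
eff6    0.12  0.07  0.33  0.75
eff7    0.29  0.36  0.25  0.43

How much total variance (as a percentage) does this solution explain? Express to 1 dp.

55.6%

SS loadings by factor: 0.1939, 1.5850, 0.4686, 1.6457; total = 3.8932.
Total variance with 7 standardized items is 7, so the solution explains 3.8932/7 = 0.5562 = 55.62%.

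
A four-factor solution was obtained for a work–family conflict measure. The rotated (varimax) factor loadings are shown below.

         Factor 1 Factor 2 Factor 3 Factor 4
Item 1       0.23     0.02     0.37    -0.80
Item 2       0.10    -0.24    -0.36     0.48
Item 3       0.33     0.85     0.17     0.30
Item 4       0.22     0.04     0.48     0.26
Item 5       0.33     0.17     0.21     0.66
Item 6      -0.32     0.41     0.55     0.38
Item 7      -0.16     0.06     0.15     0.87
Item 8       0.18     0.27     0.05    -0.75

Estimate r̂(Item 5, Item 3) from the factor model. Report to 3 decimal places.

0.487

r̂ = Σ λ_i·λ_j across factors = (0.33)(0.33) + (0.17)(0.85) + (0.21)(0.17) + (0.66)(0.30)
  = +0.1089 +0.1445 +0.0357 +0.1980 = 0.4871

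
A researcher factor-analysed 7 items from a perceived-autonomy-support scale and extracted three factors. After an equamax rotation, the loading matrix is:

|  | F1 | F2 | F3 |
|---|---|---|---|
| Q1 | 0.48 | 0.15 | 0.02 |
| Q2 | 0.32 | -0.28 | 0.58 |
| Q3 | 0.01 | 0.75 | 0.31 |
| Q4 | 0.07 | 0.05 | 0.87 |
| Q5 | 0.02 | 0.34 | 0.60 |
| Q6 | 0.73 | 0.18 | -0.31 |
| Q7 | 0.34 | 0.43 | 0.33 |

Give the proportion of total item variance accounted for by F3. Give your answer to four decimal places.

0.2507

SS loadings for F3 = 0.02² + 0.58² + 0.31² + 0.87² + 0.60² + (-0.31)² + 0.33² = 1.7548
Proportion of variance = 1.7548 / 7 = 0.2507.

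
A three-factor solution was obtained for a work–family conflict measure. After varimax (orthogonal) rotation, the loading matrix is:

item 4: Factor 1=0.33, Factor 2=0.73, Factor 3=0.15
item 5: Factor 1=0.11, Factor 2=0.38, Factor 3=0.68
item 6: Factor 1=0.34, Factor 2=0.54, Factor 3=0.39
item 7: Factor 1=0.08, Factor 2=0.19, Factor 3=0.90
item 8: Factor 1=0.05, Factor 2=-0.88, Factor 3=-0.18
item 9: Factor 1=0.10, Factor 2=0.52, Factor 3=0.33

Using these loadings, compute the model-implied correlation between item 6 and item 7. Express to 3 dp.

r̂ = Σ λ_i·λ_j across factors = (0.34)(0.08) + (0.54)(0.19) + (0.39)(0.90)
  = +0.0272 +0.1026 +0.3510 = 0.4808

0.481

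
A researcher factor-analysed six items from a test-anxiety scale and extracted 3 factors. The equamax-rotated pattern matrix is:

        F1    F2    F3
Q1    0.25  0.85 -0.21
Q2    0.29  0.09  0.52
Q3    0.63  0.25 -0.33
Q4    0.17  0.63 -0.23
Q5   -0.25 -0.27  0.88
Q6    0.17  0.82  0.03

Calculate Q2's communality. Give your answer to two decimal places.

h² = 0.29² + 0.09² + 0.52² = 0.0841 + 0.0081 + 0.2704 = 0.3626

0.36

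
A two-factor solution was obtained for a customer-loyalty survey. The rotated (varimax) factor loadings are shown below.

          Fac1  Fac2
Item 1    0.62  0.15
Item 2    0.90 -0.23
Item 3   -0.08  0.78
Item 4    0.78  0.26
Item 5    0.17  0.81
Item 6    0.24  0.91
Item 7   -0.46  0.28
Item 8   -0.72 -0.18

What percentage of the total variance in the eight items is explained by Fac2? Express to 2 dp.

29.33%

SS loadings for Fac2 = 0.15² + (-0.23)² + 0.78² + 0.26² + 0.81² + 0.91² + 0.28² + (-0.18)² = 2.3464
With 8 standardized items, total variance = 8. Proportion = 2.3464/8 = 0.2933 → 29.33%.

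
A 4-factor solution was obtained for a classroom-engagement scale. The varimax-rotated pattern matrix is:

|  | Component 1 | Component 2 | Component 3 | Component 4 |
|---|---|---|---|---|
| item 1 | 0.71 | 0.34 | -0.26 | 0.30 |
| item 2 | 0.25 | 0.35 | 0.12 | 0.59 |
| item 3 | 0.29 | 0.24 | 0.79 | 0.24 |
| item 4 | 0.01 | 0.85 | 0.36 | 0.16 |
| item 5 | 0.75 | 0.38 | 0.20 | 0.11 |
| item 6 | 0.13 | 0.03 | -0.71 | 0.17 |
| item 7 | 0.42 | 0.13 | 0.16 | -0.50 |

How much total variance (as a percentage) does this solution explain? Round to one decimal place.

Communalities: 0.7773, 0.5475, 0.8234, 0.8778, 0.7590, 0.5508, 0.4689; Σh² = 4.8047.
Total variance with 7 standardized items is 7, so the solution explains 4.8047/7 = 0.6864 = 68.64%.

68.6%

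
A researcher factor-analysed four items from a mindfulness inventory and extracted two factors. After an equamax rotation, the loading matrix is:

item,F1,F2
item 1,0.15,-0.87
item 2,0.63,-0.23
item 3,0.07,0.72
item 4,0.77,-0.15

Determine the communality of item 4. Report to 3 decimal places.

0.615

h² = 0.77² + (-0.15)² = 0.5929 + 0.0225 = 0.6154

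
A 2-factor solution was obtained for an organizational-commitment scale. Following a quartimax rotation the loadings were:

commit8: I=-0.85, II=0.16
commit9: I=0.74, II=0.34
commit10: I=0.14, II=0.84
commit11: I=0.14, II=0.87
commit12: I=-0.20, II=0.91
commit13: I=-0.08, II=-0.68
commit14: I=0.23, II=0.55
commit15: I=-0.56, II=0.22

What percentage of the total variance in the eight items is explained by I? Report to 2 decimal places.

21.53%

SS loadings for I = (-0.85)² + 0.74² + 0.14² + 0.14² + (-0.20)² + (-0.08)² + 0.23² + (-0.56)² = 1.7222
With 8 standardized items, total variance = 8. Proportion = 1.7222/8 = 0.2153 → 21.53%.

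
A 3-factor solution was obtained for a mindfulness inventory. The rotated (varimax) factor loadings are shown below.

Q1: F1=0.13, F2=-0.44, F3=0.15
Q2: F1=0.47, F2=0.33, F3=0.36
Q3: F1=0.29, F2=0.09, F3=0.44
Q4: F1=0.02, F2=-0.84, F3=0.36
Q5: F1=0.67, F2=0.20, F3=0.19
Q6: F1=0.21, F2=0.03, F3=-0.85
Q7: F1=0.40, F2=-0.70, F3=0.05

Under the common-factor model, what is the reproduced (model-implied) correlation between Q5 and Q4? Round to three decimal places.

r̂ = Σ λ_i·λ_j across factors = (0.67)(0.02) + (0.20)(-0.84) + (0.19)(0.36)
  = +0.0134 -0.1680 +0.0684 = -0.0862

-0.086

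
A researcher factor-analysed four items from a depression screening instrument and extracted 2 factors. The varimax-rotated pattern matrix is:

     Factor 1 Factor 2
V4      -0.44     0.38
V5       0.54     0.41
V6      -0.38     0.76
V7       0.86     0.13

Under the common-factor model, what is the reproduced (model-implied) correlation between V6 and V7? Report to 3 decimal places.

r̂ = Σ λ_i·λ_j across factors = (-0.38)(0.86) + (0.76)(0.13)
  = -0.3268 +0.0988 = -0.2280

-0.228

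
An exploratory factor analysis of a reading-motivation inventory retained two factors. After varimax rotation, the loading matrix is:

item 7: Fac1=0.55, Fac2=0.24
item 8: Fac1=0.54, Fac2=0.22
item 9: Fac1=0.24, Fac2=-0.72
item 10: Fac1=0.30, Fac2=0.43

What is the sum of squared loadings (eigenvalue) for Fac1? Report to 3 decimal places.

0.742

SS loadings for Fac1 = 0.55² + 0.54² + 0.24² + 0.30² = 0.3025 + 0.2916 + 0.0576 + 0.0900 = 0.7417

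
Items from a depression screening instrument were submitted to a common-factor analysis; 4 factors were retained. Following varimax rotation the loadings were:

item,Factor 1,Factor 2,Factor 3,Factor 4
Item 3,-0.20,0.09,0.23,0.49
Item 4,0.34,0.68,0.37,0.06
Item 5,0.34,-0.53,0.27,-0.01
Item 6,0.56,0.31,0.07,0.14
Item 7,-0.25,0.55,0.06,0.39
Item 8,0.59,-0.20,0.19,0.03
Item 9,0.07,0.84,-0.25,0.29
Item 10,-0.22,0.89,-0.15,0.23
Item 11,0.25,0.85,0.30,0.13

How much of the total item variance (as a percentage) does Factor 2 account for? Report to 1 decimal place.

SS loadings for Factor 2 = 0.09² + 0.68² + (-0.53)² + 0.31² + 0.55² + (-0.20)² + 0.84² + 0.89² + 0.85² = 3.4102
With 9 standardized items, total variance = 9. Proportion = 3.4102/9 = 0.3789 → 37.89%.

37.9%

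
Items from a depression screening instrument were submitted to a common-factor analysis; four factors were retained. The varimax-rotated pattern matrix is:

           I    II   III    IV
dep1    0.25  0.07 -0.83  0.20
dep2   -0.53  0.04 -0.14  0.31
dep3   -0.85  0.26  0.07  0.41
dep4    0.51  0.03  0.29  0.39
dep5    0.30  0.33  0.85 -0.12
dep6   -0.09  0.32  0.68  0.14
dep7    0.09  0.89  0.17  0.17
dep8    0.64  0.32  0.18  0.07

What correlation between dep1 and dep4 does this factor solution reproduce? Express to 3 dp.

r̂ = Σ λ_i·λ_j across factors = (0.25)(0.51) + (0.07)(0.03) + (-0.83)(0.29) + (0.20)(0.39)
  = +0.1275 +0.0021 -0.2407 +0.0780 = -0.0331

-0.033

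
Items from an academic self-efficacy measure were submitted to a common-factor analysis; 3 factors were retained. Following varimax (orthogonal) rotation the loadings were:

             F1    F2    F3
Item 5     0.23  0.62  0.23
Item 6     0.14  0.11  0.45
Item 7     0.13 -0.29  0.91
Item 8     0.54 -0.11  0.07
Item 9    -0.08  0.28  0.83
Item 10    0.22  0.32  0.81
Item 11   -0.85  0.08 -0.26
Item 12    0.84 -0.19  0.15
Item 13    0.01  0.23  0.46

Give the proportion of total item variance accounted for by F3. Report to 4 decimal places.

0.3039

SS loadings for F3 = 0.23² + 0.45² + 0.91² + 0.07² + 0.83² + 0.81² + (-0.26)² + 0.15² + 0.46² = 2.7351
Proportion of variance = 2.7351 / 9 = 0.3039.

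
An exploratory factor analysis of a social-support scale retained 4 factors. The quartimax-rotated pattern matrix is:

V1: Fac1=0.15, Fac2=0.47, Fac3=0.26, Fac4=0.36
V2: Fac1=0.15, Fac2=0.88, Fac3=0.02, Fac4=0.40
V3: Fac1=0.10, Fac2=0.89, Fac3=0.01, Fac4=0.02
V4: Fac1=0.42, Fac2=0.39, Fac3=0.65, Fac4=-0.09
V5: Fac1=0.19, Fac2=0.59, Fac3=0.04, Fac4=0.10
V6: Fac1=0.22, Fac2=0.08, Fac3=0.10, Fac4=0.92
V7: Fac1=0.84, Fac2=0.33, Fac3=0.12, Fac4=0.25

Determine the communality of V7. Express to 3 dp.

h² = 0.84² + 0.33² + 0.12² + 0.25² = 0.7056 + 0.1089 + 0.0144 + 0.0625 = 0.8914

0.891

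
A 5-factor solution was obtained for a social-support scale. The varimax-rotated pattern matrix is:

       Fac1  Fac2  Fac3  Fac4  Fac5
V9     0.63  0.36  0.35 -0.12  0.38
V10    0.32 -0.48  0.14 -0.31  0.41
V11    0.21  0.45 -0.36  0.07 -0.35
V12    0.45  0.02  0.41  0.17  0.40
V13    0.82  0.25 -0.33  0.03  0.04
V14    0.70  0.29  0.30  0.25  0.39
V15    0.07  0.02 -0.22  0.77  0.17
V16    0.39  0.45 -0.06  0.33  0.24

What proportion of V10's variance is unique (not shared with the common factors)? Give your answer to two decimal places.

h² = 0.32² + (-0.48)² + 0.14² + (-0.31)² + 0.41² = 0.1024 + 0.2304 + 0.0196 + 0.0961 + 0.1681 = 0.6166
Uniqueness u² = 1 − h² = 1 − 0.6166 = 0.3834

0.38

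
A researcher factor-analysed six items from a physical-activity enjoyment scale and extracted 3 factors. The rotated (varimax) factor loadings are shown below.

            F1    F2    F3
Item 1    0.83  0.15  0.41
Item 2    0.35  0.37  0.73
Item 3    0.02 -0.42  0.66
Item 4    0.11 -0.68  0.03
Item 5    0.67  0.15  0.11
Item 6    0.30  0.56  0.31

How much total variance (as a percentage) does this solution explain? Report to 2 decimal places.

62.38%

Communalities: 0.8795, 0.7923, 0.6124, 0.4754, 0.4835, 0.4997; Σh² = 3.7428.
Total variance with 6 standardized items is 6, so the solution explains 3.7428/6 = 0.6238 = 62.38%.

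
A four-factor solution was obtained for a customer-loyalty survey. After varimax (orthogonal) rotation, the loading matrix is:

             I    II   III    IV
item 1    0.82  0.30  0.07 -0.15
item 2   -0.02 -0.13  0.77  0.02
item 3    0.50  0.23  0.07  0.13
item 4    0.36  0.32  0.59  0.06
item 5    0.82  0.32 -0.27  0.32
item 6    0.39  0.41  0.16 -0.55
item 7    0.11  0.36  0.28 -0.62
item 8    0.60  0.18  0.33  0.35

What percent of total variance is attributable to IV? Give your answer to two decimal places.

11.94%

SS loadings for IV = (-0.15)² + 0.02² + 0.13² + 0.06² + 0.32² + (-0.55)² + (-0.62)² + 0.35² = 0.9552
With 8 standardized items, total variance = 8. Proportion = 0.9552/8 = 0.1194 → 11.94%.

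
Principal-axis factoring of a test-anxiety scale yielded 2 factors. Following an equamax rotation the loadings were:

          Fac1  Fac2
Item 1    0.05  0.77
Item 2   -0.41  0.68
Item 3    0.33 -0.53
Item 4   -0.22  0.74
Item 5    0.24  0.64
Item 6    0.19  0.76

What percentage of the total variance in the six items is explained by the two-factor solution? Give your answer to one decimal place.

54.9%

SS loadings by factor: 0.4216, 2.8710; total = 3.2926.
Total variance with 6 standardized items is 6, so the solution explains 3.2926/6 = 0.5488 = 54.88%.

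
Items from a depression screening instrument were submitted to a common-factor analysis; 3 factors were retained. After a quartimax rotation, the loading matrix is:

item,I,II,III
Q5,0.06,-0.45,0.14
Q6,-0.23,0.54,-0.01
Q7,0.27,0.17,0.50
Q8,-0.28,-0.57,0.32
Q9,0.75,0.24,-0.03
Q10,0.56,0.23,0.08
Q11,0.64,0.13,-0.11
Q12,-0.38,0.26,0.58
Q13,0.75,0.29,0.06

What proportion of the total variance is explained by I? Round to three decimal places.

SS loadings for I = 0.06² + (-0.23)² + 0.27² + (-0.28)² + 0.75² + 0.56² + 0.64² + (-0.38)² + 0.75² = 2.2004
Proportion of variance = 2.2004 / 9 = 0.2445.

0.244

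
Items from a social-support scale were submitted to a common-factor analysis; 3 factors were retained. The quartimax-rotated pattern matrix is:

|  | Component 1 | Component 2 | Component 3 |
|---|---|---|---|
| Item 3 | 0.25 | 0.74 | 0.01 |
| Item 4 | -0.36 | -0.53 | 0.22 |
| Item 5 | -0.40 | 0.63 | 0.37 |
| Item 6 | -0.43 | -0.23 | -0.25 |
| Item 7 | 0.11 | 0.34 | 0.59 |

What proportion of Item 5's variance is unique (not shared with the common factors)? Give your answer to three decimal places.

0.306

h² = (-0.40)² + 0.63² + 0.37² = 0.1600 + 0.3969 + 0.1369 = 0.6938
Uniqueness u² = 1 − h² = 1 − 0.6938 = 0.3062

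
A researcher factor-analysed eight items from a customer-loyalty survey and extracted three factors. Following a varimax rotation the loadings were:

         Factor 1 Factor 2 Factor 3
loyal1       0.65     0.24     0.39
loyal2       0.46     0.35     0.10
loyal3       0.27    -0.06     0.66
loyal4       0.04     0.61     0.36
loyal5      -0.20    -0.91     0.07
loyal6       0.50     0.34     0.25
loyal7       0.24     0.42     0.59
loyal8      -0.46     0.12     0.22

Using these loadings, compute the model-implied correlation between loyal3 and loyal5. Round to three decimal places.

0.047

r̂ = Σ λ_i·λ_j across factors = (0.27)(-0.20) + (-0.06)(-0.91) + (0.66)(0.07)
  = -0.0540 +0.0546 +0.0462 = 0.0468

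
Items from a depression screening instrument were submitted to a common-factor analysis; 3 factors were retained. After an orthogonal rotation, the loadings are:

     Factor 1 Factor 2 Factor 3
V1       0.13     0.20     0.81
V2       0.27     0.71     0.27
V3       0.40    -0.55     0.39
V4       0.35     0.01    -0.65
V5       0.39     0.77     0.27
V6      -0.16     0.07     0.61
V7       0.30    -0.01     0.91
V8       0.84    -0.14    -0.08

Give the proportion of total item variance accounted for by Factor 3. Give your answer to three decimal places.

SS loadings for Factor 3 = 0.81² + 0.27² + 0.39² + (-0.65)² + 0.27² + 0.61² + 0.91² + (-0.08)² = 2.5831
Proportion of variance = 2.5831 / 8 = 0.3229.

0.323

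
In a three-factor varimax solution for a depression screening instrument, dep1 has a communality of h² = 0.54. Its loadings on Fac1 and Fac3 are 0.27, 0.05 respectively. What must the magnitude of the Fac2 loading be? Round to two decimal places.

Under orthogonal rotation h² = Σλ², so λ_Fac2² = h² − (0.0754) = 0.54 − 0.0754 = 0.4646.
|λ| = √0.4646 = 0.6816.

0.68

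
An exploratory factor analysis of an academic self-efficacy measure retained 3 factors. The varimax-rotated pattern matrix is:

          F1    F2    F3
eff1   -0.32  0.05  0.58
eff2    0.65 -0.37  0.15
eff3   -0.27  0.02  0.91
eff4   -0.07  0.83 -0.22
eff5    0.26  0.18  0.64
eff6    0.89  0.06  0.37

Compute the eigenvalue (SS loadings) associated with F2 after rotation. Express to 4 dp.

SS loadings for F2 = 0.05² + (-0.37)² + 0.02² + 0.83² + 0.18² + 0.06² = 0.0025 + 0.1369 + 0.0004 + 0.6889 + 0.0324 + 0.0036 = 0.8647

0.8647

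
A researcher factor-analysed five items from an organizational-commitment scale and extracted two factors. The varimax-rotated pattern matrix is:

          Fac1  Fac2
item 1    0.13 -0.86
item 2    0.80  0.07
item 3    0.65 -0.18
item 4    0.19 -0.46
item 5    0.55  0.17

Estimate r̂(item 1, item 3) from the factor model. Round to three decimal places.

0.239

r̂ = Σ λ_i·λ_j across factors = (0.13)(0.65) + (-0.86)(-0.18)
  = +0.0845 +0.1548 = 0.2393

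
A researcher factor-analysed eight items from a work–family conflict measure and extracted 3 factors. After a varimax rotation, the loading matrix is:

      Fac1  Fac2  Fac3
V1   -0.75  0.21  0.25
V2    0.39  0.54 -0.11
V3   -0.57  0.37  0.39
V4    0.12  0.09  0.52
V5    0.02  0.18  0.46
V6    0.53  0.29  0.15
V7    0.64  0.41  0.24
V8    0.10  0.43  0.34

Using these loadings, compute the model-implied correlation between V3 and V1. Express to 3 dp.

0.603

r̂ = Σ λ_i·λ_j across factors = (-0.57)(-0.75) + (0.37)(0.21) + (0.39)(0.25)
  = +0.4275 +0.0777 +0.0975 = 0.6027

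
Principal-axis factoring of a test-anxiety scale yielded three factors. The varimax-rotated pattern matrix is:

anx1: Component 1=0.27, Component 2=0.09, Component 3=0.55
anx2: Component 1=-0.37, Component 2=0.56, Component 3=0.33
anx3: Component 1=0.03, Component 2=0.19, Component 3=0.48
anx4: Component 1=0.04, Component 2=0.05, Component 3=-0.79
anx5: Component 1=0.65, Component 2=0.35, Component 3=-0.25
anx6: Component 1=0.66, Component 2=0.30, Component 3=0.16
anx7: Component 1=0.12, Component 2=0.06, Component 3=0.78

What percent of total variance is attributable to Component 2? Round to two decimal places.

8.23%

SS loadings for Component 2 = 0.09² + 0.56² + 0.19² + 0.05² + 0.35² + 0.30² + 0.06² = 0.5764
With 7 standardized items, total variance = 7. Proportion = 0.5764/7 = 0.0823 → 8.23%.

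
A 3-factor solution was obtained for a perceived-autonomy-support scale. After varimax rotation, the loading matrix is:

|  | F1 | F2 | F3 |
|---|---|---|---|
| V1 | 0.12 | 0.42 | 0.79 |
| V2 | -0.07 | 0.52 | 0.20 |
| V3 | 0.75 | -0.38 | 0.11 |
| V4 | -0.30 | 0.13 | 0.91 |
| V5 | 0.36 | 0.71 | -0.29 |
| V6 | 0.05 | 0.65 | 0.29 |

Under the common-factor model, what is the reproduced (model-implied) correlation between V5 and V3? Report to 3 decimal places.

r̂ = Σ λ_i·λ_j across factors = (0.36)(0.75) + (0.71)(-0.38) + (-0.29)(0.11)
  = +0.2700 -0.2698 -0.0319 = -0.0317

-0.032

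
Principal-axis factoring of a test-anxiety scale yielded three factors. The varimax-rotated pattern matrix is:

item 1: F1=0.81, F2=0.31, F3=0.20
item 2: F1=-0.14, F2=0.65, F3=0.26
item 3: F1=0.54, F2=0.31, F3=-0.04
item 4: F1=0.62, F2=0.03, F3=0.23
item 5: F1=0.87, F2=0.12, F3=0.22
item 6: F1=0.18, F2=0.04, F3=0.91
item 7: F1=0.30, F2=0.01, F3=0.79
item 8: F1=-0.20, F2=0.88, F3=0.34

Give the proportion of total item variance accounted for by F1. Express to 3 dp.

SS loadings for F1 = 0.81² + (-0.14)² + 0.54² + 0.62² + 0.87² + 0.18² + 0.30² + (-0.20)² = 2.2710
Proportion of variance = 2.2710 / 8 = 0.2839.

0.284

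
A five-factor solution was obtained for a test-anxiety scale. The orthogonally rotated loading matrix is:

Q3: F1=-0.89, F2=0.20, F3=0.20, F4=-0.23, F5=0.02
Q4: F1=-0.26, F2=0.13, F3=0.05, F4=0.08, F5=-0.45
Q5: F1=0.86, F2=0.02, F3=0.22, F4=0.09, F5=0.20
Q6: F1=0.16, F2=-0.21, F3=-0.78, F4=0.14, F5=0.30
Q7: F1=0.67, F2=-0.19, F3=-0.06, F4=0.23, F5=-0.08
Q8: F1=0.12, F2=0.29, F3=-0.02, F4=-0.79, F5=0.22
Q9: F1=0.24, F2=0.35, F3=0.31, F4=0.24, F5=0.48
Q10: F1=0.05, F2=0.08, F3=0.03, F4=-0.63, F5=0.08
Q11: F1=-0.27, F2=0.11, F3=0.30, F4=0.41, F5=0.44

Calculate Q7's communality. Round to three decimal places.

h² = 0.67² + (-0.19)² + (-0.06)² + 0.23² + (-0.08)² = 0.4489 + 0.0361 + 0.0036 + 0.0529 + 0.0064 = 0.5479

0.548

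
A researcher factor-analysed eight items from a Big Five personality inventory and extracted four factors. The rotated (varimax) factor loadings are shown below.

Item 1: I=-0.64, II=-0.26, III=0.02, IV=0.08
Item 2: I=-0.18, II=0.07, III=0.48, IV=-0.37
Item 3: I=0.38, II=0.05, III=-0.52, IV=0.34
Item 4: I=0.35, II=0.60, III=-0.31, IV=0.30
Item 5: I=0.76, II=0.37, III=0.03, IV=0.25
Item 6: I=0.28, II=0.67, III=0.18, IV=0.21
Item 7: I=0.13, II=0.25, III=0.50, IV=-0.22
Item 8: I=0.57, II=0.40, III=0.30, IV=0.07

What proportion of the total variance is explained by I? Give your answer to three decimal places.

SS loadings for I = (-0.64)² + (-0.18)² + 0.38² + 0.35² + 0.76² + 0.28² + 0.13² + 0.57² = 1.7067
Proportion of variance = 1.7067 / 8 = 0.2133.

0.213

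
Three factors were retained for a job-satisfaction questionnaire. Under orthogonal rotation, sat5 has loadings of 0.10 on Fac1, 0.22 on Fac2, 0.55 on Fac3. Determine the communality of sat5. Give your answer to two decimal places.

h² = 0.10² + 0.22² + 0.55² = 0.0100 + 0.0484 + 0.3025 = 0.3609

0.36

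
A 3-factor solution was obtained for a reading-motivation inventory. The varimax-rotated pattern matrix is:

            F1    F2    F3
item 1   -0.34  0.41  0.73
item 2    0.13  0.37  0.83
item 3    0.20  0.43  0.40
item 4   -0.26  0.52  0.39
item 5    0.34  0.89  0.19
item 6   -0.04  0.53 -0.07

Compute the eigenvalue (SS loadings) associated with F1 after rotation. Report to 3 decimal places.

SS loadings for F1 = (-0.34)² + 0.13² + 0.20² + (-0.26)² + 0.34² + (-0.04)² = 0.1156 + 0.0169 + 0.0400 + 0.0676 + 0.1156 + 0.0016 = 0.3573

0.357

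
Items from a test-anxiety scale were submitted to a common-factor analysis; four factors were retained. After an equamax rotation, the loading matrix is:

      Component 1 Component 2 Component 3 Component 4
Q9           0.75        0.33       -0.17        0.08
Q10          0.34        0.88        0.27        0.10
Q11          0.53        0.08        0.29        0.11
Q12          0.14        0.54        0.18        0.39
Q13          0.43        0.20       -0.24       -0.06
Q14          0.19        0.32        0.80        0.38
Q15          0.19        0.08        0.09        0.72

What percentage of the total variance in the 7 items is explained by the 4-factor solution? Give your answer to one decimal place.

62.0%

SS loadings by factor: 1.2357, 1.3301, 0.9240, 0.8470; total = 4.3368.
Total variance with 7 standardized items is 7, so the solution explains 4.3368/7 = 0.6195 = 61.95%.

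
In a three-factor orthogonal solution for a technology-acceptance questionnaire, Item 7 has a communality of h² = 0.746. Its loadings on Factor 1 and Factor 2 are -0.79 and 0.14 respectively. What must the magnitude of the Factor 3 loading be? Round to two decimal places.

Under orthogonal rotation h² = Σλ², so λ_Factor 3² = h² − (0.6437) = 0.746 − 0.6437 = 0.1023.
|λ| = √0.1023 = 0.3198.

0.32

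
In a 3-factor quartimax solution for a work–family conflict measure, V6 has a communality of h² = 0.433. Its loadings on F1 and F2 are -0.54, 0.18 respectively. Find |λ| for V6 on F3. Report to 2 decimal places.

Under orthogonal rotation h² = Σλ², so λ_F3² = h² − (0.3240) = 0.433 − 0.3240 = 0.1090.
|λ| = √0.1090 = 0.3302.

0.33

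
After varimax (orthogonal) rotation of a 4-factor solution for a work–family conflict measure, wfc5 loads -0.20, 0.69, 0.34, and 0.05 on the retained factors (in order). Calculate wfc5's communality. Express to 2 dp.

h² = (-0.20)² + 0.69² + 0.34² + 0.05² = 0.0400 + 0.4761 + 0.1156 + 0.0025 = 0.6342

0.63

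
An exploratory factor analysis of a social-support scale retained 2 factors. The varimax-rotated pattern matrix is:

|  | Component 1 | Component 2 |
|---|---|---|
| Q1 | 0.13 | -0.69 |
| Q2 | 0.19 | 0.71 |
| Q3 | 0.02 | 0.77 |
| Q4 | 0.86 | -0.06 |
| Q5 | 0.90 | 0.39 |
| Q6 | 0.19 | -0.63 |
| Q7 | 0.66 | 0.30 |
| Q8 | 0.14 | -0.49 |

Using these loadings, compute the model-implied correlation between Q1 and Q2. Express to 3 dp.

-0.465

r̂ = Σ λ_i·λ_j across factors = (0.13)(0.19) + (-0.69)(0.71)
  = +0.0247 -0.4899 = -0.4652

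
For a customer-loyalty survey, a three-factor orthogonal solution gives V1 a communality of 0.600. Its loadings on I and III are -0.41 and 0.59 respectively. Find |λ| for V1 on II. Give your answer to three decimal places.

0.289

Under orthogonal rotation h² = Σλ², so λ_II² = h² − (0.5162) = 0.600 − 0.5162 = 0.0838.
|λ| = √0.0838 = 0.2895.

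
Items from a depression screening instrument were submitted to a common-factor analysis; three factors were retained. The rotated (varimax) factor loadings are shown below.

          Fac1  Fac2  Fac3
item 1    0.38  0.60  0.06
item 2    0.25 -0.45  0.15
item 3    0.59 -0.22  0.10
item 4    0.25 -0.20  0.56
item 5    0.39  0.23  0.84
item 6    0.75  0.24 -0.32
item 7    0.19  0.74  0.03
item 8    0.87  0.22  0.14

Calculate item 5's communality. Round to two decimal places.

0.91

h² = 0.39² + 0.23² + 0.84² = 0.1521 + 0.0529 + 0.7056 = 0.9106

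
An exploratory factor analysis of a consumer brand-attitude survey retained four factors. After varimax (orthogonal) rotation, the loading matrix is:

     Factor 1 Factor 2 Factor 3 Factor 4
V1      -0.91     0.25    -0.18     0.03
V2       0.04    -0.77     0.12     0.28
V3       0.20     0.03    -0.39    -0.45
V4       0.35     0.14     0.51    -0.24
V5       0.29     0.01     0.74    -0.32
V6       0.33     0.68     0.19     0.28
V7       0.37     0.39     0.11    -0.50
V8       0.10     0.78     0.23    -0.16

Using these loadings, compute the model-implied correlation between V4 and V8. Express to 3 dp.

0.300

r̂ = Σ λ_i·λ_j across factors = (0.35)(0.10) + (0.14)(0.78) + (0.51)(0.23) + (-0.24)(-0.16)
  = +0.0350 +0.1092 +0.1173 +0.0384 = 0.2999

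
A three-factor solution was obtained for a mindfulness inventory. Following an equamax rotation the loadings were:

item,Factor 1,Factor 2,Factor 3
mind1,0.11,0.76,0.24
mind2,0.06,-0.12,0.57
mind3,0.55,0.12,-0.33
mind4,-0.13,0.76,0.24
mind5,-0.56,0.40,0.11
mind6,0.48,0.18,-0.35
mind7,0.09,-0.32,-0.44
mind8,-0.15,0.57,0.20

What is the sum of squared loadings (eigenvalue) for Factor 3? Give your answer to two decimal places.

0.92

SS loadings for Factor 3 = 0.24² + 0.57² + (-0.33)² + 0.24² + 0.11² + (-0.35)² + (-0.44)² + 0.20² = 0.0576 + 0.3249 + 0.1089 + 0.0576 + 0.0121 + 0.1225 + 0.1936 + 0.0400 = 0.9172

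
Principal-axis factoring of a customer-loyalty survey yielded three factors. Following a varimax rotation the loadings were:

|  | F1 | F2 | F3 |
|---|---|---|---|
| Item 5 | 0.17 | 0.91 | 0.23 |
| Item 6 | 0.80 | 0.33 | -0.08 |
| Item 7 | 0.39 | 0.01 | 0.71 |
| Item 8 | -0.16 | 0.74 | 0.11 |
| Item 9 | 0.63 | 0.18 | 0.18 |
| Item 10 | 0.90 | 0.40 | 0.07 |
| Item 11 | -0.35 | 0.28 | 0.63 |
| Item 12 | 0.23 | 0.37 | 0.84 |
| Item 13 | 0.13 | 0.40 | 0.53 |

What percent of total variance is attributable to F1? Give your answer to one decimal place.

SS loadings for F1 = 0.17² + 0.80² + 0.39² + (-0.16)² + 0.63² + 0.90² + (-0.35)² + 0.23² + 0.13² = 2.2458
With 9 standardized items, total variance = 9. Proportion = 2.2458/9 = 0.2495 → 24.95%.

25.0%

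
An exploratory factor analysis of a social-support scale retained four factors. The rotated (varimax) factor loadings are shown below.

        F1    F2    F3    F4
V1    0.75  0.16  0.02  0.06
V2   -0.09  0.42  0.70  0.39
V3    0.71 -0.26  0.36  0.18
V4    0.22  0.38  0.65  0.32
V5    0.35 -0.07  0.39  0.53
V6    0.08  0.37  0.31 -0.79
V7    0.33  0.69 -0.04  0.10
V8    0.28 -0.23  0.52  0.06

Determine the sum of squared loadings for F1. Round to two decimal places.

SS loadings for F1 = 0.75² + (-0.09)² + 0.71² + 0.22² + 0.35² + 0.08² + 0.33² + 0.28² = 0.5625 + 0.0081 + 0.5041 + 0.0484 + 0.1225 + 0.0064 + 0.1089 + 0.0784 = 1.4393

1.44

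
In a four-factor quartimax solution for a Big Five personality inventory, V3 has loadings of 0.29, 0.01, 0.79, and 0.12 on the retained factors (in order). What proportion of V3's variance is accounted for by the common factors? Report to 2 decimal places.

h² = 0.29² + 0.01² + 0.79² + 0.12² = 0.0841 + 0.0001 + 0.6241 + 0.0144 = 0.7227

0.72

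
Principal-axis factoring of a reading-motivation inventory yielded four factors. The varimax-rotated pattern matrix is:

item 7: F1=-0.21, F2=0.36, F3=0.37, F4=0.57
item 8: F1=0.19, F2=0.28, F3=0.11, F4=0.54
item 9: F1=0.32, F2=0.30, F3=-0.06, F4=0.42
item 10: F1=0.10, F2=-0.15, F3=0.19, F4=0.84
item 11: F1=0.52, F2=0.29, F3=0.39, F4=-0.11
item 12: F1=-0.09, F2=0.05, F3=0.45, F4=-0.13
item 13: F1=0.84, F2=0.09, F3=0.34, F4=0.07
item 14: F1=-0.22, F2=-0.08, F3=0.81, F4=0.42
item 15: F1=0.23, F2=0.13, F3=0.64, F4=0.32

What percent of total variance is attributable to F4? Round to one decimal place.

20.1%

SS loadings for F4 = 0.57² + 0.54² + 0.42² + 0.84² + (-0.11)² + (-0.13)² + 0.07² + 0.42² + 0.32² = 1.8112
With 9 standardized items, total variance = 9. Proportion = 1.8112/9 = 0.2012 → 20.12%.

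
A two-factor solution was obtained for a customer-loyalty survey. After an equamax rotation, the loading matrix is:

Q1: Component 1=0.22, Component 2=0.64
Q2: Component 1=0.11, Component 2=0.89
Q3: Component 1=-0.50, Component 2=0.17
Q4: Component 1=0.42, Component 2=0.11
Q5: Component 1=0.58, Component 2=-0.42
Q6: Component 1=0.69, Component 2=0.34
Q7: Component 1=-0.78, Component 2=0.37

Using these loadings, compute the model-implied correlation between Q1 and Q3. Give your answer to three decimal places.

-0.001

r̂ = Σ λ_i·λ_j across factors = (0.22)(-0.50) + (0.64)(0.17)
  = -0.1100 +0.1088 = -0.0012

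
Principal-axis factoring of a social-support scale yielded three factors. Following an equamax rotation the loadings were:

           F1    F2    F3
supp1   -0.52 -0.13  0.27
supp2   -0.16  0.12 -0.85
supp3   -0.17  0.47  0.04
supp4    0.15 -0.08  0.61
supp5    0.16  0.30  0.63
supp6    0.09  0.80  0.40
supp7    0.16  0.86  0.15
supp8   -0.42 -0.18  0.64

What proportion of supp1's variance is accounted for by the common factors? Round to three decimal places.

h² = (-0.52)² + (-0.13)² + 0.27² = 0.2704 + 0.0169 + 0.0729 = 0.3602

0.360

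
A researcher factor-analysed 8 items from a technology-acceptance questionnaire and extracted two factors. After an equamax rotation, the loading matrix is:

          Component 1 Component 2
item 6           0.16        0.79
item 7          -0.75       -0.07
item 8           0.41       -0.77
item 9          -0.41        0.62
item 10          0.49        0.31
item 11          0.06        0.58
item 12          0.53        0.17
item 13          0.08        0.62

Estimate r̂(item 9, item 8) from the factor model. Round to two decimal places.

r̂ = Σ λ_i·λ_j across factors = (-0.41)(0.41) + (0.62)(-0.77)
  = -0.1681 -0.4774 = -0.6455

-0.65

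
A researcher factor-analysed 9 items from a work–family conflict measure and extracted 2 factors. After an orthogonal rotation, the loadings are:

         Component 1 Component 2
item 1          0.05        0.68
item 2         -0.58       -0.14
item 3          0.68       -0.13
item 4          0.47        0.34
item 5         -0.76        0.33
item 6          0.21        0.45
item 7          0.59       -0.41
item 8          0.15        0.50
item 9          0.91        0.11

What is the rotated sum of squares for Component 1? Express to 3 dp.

2.843

SS loadings for Component 1 = 0.05² + (-0.58)² + 0.68² + 0.47² + (-0.76)² + 0.21² + 0.59² + 0.15² + 0.91² = 0.0025 + 0.3364 + 0.4624 + 0.2209 + 0.5776 + 0.0441 + 0.3481 + 0.0225 + 0.8281 = 2.8426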